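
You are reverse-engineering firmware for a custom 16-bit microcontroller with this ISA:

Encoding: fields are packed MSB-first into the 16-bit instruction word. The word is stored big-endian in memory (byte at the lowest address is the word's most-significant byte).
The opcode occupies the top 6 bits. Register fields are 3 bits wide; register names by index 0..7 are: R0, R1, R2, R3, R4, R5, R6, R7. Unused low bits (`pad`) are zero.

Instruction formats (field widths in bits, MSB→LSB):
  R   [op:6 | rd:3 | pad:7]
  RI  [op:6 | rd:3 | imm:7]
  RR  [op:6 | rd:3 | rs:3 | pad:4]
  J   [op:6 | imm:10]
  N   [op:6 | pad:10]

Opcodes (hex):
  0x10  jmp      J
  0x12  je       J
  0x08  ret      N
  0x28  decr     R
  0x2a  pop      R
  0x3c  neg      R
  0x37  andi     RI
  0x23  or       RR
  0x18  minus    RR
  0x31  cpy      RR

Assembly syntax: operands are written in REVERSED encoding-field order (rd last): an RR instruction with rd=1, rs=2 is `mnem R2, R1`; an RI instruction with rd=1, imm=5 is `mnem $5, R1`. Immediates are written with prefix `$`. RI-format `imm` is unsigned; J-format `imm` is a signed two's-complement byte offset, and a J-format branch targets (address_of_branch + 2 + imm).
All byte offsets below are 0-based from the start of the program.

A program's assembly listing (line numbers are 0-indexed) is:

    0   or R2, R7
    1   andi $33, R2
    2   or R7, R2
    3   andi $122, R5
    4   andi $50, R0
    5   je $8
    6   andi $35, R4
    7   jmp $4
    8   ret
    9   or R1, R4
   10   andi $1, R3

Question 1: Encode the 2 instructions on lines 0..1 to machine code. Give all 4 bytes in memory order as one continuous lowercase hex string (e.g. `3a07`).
L0: or op=0x23:6|rd=7:3|rs=2:3|pad=0:4 ⇒ 0x8fa0 ⇒ big 8f a0
L1: andi op=0x37:6|rd=2:3|imm=33:7 ⇒ 0xdd21 ⇒ big dd 21

8fa0dd21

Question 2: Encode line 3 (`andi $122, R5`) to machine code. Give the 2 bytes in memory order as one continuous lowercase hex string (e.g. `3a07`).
defa

3. andi fields op=0x37:6|rd=5:3|imm=122:7 → word defah → de fa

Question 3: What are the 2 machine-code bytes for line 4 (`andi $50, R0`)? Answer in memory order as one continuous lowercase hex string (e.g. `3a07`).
line 4 (andi): pack op=0x37:6|rd=0:3|imm=50:7 = 0xdc32; big→ dc 32

dc32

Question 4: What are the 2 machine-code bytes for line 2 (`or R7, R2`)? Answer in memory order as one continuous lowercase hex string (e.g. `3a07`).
8d70

line 2 (or): pack op=0x23:6|rd=2:3|rs=7:3|pad=0:4 = 0x8d70; big→ 8d 70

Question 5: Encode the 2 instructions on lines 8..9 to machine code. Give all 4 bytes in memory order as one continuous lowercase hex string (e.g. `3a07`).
L8: ret op=0x8:6|pad=0:10 ⇒ 0x2000 ⇒ big 20 00
L9: or op=0x23:6|rd=4:3|rs=1:3|pad=0:4 ⇒ 0x8e10 ⇒ big 8e 10

20008e10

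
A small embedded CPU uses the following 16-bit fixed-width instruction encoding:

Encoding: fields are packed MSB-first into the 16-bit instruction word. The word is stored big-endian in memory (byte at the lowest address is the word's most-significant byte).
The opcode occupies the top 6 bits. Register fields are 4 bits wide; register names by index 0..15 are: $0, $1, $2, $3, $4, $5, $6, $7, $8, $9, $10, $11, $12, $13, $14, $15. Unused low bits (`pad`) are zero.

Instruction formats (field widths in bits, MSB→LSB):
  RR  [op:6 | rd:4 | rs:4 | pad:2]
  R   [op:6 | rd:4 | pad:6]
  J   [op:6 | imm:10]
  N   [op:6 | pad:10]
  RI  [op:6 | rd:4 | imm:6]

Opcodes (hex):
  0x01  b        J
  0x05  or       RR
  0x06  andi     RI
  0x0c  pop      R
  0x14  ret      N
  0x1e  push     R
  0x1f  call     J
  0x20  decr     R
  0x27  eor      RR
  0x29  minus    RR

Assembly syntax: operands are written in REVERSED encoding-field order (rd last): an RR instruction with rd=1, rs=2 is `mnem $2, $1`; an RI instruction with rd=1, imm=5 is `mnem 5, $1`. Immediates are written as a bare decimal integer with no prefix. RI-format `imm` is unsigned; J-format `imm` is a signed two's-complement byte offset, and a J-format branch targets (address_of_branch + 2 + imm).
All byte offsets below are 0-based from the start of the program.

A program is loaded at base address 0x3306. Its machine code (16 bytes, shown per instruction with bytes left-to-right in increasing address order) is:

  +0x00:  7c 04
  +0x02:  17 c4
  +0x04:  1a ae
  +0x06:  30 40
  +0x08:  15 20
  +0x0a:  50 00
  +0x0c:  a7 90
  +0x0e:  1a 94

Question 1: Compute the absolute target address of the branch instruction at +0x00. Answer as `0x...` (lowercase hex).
0x330c

[00] 7c 04 → 0x7c04
  top 6b → 0x1f → call [J]
  [9:0] imm=4 = 4
  target = base 0x3306 + off 0x00 + 2 + imm 4 = 0x330c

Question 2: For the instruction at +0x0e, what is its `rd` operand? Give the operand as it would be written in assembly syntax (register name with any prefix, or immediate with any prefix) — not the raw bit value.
+0x0e: 1a 94 ⇒ word 0x1a94 (big)
  op=0x1a94>>10=0x6 ⇒ andi (RI)
  [9:6] rd=10 = $10
  [5:0] imm=20 = 20

$10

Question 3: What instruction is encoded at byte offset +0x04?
andi 46, $10

[04] 1a ae → 0x1aae
  op=0x1aae>>10=0x6 ⇒ andi (RI)
  rd: (w>>6)&0xf=0xa → $10
  imm: (w>>0)&0x3f=0x2e → 46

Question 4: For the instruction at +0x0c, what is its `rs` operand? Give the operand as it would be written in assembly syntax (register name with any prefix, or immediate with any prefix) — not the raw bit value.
off 0x0c: read a7 90 as big → 0xa790
  opcode bits[15:10]=0x29: minus/RR
  rd: (w>>6)&0xf=0xe → $14
  rs: (w>>2)&0xf=0x4 → $4

$4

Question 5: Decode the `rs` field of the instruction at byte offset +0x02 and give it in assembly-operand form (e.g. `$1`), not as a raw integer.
off 0x02: read 17 c4 as big → 0x17c4
  opcode bits[15:10]=0x5: or/RR
  rd@[9:6]=0xf ⇒ $15
  rs@[5:2]=0x1 ⇒ $1

$1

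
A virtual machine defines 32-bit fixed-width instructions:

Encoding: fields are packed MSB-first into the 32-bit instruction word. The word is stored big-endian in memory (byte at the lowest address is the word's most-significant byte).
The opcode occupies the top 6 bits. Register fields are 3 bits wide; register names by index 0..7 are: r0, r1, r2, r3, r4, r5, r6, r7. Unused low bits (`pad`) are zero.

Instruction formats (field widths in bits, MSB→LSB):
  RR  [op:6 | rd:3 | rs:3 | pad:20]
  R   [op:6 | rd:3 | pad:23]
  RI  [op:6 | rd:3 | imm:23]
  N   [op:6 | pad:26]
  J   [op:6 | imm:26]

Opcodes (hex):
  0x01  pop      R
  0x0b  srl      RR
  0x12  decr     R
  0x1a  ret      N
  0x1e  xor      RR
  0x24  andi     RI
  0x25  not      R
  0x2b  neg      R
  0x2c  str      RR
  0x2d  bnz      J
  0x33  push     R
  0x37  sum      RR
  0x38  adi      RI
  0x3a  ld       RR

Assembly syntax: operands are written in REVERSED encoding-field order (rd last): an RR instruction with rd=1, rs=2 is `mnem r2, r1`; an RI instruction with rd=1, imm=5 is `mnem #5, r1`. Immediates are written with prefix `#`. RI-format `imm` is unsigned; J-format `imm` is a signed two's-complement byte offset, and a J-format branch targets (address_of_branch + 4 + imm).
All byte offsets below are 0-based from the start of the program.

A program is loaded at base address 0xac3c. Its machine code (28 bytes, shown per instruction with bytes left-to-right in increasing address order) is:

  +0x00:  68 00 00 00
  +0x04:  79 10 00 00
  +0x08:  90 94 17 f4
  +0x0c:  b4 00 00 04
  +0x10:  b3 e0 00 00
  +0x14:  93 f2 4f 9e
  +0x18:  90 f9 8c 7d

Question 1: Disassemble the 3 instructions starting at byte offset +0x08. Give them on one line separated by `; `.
andi #1316852, r1; bnz #4; str r6, r7

+0x08: 90 94 17 f4 ⇒ word 0x909417f4 (big)
  opcode bits[31:26]=0x24: andi/RI
  rd: (w>>23)&0x7=0x1 → r1
  imm: (w>>0)&0x7fffff=0x1417f4 → #1316852
+0x0c: b4 00 00 04 ⇒ word 0xb4000004 (big)
  opcode bits[31:26]=0x2d: bnz/J
  imm: (w>>0)&0x3ffffff=0x4 → #4
+0x10: b3 e0 00 00 ⇒ word 0xb3e00000 (big)
  opcode bits[31:26]=0x2c: str/RR
  rd: (w>>23)&0x7=0x7 → r7
  rs: (w>>20)&0x7=0x6 → r6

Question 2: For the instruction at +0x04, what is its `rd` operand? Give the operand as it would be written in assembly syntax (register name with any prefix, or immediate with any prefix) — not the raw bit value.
+0x04: 79 10 00 00 ⇒ word 0x79100000 (big)
  top 6b → 0x1e → xor [RR]
  rd@[25:23]=0x2 ⇒ r2
  rs@[22:20]=0x1 ⇒ r1

r2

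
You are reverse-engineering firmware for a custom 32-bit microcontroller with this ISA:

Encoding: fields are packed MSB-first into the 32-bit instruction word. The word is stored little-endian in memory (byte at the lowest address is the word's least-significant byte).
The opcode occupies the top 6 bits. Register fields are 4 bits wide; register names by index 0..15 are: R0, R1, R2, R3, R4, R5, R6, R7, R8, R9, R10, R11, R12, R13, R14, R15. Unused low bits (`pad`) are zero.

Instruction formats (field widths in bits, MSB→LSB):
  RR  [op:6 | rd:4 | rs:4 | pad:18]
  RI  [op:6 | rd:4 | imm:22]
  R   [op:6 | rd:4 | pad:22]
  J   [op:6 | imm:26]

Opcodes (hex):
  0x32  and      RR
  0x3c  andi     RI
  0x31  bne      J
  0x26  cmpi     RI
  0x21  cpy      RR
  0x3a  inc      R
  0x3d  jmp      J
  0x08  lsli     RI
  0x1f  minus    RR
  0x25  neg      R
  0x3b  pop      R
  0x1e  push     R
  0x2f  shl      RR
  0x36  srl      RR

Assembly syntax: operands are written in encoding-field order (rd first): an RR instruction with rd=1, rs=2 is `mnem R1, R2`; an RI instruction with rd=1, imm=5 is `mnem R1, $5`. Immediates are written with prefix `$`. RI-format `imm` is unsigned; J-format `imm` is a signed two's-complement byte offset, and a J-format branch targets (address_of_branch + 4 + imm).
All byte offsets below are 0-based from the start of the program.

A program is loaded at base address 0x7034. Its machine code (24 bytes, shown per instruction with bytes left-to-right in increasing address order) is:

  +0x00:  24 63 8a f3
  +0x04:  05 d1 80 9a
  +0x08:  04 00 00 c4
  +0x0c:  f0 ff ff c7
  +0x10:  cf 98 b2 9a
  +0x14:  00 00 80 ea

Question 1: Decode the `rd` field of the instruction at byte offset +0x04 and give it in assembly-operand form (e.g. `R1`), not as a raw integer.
R10

[04] 05 d1 80 9a → 0x9a80d105
  op=0x9a80d105>>26=0x26 ⇒ cmpi (RI)
  [25:22] rd=10 = R10
  [21:0] imm=53509 = $53509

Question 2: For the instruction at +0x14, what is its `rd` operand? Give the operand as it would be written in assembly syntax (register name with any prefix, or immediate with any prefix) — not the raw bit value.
R10

off 0x14: read 00 00 80 ea as little → 0xea800000
  top 6b → 0x3a → inc [R]
  [25:22] rd=10 = R10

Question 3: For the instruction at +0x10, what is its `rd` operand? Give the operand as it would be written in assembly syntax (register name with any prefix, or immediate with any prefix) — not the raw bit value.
R10

[10] cf 98 b2 9a → 0x9ab298cf
  opcode bits[31:26]=0x26: cmpi/RI
  rd@[25:22]=0xa ⇒ R10
  imm@[21:0]=0x3298cf ⇒ $3315919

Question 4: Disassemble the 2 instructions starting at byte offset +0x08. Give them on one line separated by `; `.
@+08  little-endian(04 00 00 c4) = 0xc4000004
  opcode bits[31:26]=0x31: bne/J
  [25:0] imm=4 = $4
@+0c  little-endian(f0 ff ff c7) = 0xc7fffff0
  opcode bits[31:26]=0x31: bne/J
  [25:0] imm=67108848 (s26→-16) = $-16

bne $4; bne $-16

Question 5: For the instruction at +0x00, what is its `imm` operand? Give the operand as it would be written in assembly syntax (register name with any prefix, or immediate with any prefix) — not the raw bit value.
$680740

@+00  little-endian(24 63 8a f3) = 0xf38a6324
  opcode bits[31:26]=0x3c: andi/RI
  rd@[25:22]=0xe ⇒ R14
  imm@[21:0]=0xa6324 ⇒ $680740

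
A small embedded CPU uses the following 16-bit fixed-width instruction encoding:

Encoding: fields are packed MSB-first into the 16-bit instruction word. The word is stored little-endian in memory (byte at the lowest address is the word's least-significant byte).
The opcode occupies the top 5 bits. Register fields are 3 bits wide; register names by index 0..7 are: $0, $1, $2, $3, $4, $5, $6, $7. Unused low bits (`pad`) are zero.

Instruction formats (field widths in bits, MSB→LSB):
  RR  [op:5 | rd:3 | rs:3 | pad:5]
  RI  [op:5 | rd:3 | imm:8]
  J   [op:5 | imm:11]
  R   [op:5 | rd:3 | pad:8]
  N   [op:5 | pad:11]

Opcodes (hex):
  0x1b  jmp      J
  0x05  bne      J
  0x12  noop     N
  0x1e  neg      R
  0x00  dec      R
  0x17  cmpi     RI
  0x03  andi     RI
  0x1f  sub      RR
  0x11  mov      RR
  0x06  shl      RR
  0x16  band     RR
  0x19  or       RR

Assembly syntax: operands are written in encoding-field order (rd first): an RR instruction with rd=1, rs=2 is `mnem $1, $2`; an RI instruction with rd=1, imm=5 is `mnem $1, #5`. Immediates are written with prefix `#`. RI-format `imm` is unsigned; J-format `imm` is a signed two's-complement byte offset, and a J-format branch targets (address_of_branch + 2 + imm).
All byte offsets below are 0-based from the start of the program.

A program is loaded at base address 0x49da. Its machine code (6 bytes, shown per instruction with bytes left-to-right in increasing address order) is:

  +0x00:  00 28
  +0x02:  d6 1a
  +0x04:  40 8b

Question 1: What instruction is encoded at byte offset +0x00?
bne #0

@+00  little-endian(00 28) = 0x2800
  top 5b → 0x5 → bne [J]
  imm@[10:0]=0x0 ⇒ #0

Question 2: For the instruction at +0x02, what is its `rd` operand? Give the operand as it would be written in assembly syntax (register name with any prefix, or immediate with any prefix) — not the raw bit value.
+0x02: d6 1a ⇒ word 0x1ad6 (little)
  opcode bits[15:11]=0x3: andi/RI
  rd: (w>>8)&0x7=0x2 → $2
  imm: (w>>0)&0xff=0xd6 → #214

$2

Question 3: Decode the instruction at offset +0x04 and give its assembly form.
mov $3, $2

+0x04: 40 8b ⇒ word 0x8b40 (little)
  opcode bits[15:11]=0x11: mov/RR
  rd@[10:8]=0x3 ⇒ $3
  rs@[7:5]=0x2 ⇒ $2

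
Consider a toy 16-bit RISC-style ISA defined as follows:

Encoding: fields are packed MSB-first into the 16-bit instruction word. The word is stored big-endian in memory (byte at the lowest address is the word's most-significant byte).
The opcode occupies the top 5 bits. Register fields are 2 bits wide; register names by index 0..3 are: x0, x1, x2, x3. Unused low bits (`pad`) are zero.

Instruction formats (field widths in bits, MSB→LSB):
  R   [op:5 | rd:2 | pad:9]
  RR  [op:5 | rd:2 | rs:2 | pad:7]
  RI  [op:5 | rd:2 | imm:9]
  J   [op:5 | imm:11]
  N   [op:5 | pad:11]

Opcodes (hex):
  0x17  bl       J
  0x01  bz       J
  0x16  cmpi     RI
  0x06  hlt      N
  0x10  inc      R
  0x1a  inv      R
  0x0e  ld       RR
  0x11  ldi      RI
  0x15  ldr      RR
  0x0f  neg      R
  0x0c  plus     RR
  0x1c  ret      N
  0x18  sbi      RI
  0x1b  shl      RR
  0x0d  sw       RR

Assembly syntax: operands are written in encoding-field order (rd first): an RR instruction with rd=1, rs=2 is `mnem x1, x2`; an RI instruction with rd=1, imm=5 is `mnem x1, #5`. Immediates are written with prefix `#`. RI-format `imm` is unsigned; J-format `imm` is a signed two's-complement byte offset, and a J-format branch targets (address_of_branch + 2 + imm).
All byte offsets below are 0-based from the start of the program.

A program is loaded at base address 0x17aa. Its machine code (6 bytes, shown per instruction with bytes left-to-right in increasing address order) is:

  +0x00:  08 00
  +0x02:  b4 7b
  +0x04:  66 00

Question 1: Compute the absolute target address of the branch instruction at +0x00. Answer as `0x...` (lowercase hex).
off 0x00: read 08 00 as big → 0x0800
  opcode bits[15:11]=0x1: bz/J
  [10:0] imm=0 = #0
  target = base 0x17aa + off 0x00 + 2 + imm 0 = 0x17ac

0x17ac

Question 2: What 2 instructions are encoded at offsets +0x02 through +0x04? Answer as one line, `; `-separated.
cmpi x2, #123; plus x3, x0

@+02  big-endian(b4 7b) = 0xb47b
  op=0xb47b>>11=0x16 ⇒ cmpi (RI)
  rd: (w>>9)&0x3=0x2 → x2
  imm: (w>>0)&0x1ff=0x7b → #123
@+04  big-endian(66 00) = 0x6600
  op=0x6600>>11=0xc ⇒ plus (RR)
  rd: (w>>9)&0x3=0x3 → x3
  rs: (w>>7)&0x3=0x0 → x0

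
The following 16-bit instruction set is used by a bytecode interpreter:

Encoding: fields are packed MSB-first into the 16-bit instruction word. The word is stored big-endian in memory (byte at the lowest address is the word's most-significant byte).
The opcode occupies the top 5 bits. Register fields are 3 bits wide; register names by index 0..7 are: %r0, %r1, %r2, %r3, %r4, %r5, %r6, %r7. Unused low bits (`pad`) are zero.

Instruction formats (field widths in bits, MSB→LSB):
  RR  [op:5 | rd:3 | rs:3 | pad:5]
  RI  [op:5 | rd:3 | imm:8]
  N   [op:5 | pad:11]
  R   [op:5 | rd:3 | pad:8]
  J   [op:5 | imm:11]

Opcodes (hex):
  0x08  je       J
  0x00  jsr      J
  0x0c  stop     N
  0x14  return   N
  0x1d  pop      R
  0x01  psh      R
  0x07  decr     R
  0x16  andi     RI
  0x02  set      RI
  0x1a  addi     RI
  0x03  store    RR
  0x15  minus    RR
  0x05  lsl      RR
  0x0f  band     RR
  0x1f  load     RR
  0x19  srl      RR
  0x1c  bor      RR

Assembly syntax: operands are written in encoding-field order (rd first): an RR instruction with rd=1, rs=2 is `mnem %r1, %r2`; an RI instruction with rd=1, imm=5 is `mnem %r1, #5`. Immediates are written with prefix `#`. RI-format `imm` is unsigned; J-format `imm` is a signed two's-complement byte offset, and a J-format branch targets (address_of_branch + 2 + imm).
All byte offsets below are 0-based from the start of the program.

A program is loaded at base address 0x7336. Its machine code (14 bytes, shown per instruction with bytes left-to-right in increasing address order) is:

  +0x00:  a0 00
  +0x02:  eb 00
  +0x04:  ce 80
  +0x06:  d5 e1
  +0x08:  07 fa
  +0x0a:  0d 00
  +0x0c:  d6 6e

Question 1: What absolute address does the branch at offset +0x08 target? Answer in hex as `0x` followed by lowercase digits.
@+08  big-endian(07 fa) = 0x07fa
  opcode bits[15:11]=0x0: jsr/J
  imm: (w>>0)&0x7ff=0x7fa (s11→-6) → #-6
  target = base 0x7336 + off 0x08 + 2 + imm -6 = 0x733a

0x733a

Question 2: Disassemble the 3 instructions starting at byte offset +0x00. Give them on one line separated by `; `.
return; pop %r3; srl %r6, %r4

[00] a0 00 → 0xa000
  top 5b → 0x14 → return [N]
[02] eb 00 → 0xeb00
  top 5b → 0x1d → pop [R]
  [10:8] rd=3 = %r3
[04] ce 80 → 0xce80
  top 5b → 0x19 → srl [RR]
  [10:8] rd=6 = %r6
  [7:5] rs=4 = %r4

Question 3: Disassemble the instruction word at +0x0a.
off 0x0a: read 0d 00 as big → 0x0d00
  opcode bits[15:11]=0x1: psh/R
  rd: (w>>8)&0x7=0x5 → %r5

psh %r5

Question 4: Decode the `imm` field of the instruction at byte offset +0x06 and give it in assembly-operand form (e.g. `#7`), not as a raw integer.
#225

[06] d5 e1 → 0xd5e1
  opcode bits[15:11]=0x1a: addi/RI
  [10:8] rd=5 = %r5
  [7:0] imm=225 = #225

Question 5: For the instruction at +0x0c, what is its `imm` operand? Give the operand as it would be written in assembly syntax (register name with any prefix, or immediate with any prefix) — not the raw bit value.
+0x0c: d6 6e ⇒ word 0xd66e (big)
  top 5b → 0x1a → addi [RI]
  rd: (w>>8)&0x7=0x6 → %r6
  imm: (w>>0)&0xff=0x6e → #110

#110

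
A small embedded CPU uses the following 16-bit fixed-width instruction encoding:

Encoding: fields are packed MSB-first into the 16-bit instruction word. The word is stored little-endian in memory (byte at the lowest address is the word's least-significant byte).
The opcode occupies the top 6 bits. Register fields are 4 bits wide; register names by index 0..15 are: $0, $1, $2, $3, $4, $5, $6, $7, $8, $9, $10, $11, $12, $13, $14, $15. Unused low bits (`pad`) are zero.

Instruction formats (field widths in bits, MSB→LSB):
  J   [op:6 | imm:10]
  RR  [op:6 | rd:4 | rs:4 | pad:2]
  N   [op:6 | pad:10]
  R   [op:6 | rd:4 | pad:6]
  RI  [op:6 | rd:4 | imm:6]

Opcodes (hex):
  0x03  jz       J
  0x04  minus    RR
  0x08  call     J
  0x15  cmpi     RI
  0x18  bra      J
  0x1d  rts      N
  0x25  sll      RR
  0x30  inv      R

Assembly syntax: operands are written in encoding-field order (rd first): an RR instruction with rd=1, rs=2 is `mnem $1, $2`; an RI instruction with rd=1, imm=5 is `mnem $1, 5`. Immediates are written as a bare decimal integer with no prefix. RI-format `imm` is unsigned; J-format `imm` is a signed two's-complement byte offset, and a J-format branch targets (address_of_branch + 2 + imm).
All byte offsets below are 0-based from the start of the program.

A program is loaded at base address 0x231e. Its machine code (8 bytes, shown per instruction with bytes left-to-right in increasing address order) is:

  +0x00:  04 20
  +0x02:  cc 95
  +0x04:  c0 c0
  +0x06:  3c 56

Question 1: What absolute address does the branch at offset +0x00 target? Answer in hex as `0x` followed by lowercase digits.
0x2324

+0x00: 04 20 ⇒ word 0x2004 (little)
  opcode bits[15:10]=0x8: call/J
  imm: (w>>0)&0x3ff=0x4 → 4
  target = base 0x231e + off 0x00 + 2 + imm 4 = 0x2324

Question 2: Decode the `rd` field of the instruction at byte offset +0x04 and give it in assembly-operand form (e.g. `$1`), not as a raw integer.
$3

@+04  little-endian(c0 c0) = 0xc0c0
  op=0xc0c0>>10=0x30 ⇒ inv (R)
  rd@[9:6]=0x3 ⇒ $3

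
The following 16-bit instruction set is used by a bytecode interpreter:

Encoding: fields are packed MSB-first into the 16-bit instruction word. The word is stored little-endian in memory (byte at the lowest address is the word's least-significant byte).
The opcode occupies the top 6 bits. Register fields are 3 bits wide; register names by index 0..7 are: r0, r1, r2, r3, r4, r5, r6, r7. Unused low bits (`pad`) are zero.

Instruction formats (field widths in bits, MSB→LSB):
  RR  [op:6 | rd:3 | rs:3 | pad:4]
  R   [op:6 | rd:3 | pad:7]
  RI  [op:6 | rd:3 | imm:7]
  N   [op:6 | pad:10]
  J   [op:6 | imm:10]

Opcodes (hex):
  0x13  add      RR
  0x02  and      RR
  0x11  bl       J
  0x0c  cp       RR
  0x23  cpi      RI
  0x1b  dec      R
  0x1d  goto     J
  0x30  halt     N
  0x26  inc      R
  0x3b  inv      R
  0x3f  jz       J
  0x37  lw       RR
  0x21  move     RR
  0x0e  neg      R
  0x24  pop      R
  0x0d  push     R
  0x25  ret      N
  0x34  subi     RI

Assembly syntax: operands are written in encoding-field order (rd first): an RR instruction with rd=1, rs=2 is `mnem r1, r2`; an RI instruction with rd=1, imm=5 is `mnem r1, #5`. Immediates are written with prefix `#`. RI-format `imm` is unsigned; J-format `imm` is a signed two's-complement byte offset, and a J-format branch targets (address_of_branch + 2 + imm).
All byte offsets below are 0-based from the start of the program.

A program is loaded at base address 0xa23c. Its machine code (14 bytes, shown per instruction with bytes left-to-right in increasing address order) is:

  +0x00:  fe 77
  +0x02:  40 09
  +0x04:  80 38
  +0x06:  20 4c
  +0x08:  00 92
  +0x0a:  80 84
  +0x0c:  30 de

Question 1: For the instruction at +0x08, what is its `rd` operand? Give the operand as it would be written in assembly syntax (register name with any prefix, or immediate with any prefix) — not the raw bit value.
r4

+0x08: 00 92 ⇒ word 0x9200 (little)
  op=0x9200>>10=0x24 ⇒ pop (R)
  rd@[9:7]=0x4 ⇒ r4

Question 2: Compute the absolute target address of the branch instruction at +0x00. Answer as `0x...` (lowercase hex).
0xa23c

@+00  little-endian(fe 77) = 0x77fe
  top 6b → 0x1d → goto [J]
  [9:0] imm=1022 (s10→-2) = #-2
  target = base 0xa23c + off 0x00 + 2 + imm -2 = 0xa23c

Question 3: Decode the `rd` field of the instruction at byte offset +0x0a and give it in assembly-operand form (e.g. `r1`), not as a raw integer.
off 0x0a: read 80 84 as little → 0x8480
  top 6b → 0x21 → move [RR]
  rd: (w>>7)&0x7=0x1 → r1
  rs: (w>>4)&0x7=0x0 → r0

r1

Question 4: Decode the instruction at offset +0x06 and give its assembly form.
add r0, r2

+0x06: 20 4c ⇒ word 0x4c20 (little)
  opcode bits[15:10]=0x13: add/RR
  rd: (w>>7)&0x7=0x0 → r0
  rs: (w>>4)&0x7=0x2 → r2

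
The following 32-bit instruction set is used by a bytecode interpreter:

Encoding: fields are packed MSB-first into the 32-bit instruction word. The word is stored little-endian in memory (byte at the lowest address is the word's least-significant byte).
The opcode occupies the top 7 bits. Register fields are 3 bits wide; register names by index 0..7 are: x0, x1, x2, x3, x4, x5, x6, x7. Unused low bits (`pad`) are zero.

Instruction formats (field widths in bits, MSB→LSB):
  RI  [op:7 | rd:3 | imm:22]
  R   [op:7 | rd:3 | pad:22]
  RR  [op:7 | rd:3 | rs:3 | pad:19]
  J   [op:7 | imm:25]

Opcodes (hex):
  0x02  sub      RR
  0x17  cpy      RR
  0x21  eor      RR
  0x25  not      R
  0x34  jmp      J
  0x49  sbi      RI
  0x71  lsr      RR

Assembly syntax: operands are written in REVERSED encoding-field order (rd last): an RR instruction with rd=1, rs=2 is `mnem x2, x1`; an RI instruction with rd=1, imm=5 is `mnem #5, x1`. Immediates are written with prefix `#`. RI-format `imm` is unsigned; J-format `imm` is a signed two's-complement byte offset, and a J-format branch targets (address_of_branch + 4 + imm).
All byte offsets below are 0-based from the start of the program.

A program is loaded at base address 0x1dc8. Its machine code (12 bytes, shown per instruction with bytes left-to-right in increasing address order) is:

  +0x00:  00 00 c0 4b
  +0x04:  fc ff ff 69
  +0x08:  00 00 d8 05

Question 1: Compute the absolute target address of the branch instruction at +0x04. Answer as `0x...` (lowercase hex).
off 0x04: read fc ff ff 69 as little → 0x69fffffc
  opcode bits[31:25]=0x34: jmp/J
  [24:0] imm=33554428 (s25→-4) = #-4
  target = base 0x1dc8 + off 0x04 + 4 + imm -4 = 0x1dcc

0x1dcc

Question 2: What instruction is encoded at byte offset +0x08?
sub x3, x7

off 0x08: read 00 00 d8 05 as little → 0x05d80000
  opcode bits[31:25]=0x2: sub/RR
  rd@[24:22]=0x7 ⇒ x7
  rs@[21:19]=0x3 ⇒ x3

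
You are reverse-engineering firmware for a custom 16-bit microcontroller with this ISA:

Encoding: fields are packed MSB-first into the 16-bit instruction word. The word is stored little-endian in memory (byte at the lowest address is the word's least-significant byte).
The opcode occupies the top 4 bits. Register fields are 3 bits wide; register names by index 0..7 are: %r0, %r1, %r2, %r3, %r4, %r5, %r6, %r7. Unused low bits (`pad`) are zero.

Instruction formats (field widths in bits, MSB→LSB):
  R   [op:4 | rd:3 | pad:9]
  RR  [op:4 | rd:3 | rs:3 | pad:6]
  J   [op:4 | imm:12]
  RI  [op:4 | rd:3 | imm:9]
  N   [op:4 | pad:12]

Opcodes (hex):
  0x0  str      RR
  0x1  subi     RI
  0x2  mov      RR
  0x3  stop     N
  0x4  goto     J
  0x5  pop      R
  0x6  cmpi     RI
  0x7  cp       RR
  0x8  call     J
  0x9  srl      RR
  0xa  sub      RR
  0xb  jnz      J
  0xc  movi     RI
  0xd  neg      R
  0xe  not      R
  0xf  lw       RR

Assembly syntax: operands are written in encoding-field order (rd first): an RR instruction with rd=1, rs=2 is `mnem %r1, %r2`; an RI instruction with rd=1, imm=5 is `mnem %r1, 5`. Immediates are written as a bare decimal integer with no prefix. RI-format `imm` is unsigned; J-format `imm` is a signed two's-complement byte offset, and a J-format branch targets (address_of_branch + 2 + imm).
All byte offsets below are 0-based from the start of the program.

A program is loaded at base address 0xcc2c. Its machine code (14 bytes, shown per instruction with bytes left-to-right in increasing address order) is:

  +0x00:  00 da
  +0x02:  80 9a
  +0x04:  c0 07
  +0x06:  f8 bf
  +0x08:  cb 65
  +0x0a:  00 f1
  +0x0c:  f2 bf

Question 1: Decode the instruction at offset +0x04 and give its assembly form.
str %r3, %r7

@+04  little-endian(c0 07) = 0x07c0
  opcode bits[15:12]=0x0: str/RR
  rd: (w>>9)&0x7=0x3 → %r3
  rs: (w>>6)&0x7=0x7 → %r7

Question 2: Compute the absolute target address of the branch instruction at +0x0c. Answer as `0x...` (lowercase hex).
0xcc2c

+0x0c: f2 bf ⇒ word 0xbff2 (little)
  top 4b → 0xb → jnz [J]
  imm: (w>>0)&0xfff=0xff2 (s12→-14) → -14
  target = base 0xcc2c + off 0x0c + 2 + imm -14 = 0xcc2c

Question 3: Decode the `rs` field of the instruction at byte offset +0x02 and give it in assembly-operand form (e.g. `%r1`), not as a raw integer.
%r2

+0x02: 80 9a ⇒ word 0x9a80 (little)
  opcode bits[15:12]=0x9: srl/RR
  [11:9] rd=5 = %r5
  [8:6] rs=2 = %r2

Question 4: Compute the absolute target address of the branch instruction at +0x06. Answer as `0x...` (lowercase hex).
0xcc2c

[06] f8 bf → 0xbff8
  opcode bits[15:12]=0xb: jnz/J
  imm: (w>>0)&0xfff=0xff8 (s12→-8) → -8
  target = base 0xcc2c + off 0x06 + 2 + imm -8 = 0xcc2c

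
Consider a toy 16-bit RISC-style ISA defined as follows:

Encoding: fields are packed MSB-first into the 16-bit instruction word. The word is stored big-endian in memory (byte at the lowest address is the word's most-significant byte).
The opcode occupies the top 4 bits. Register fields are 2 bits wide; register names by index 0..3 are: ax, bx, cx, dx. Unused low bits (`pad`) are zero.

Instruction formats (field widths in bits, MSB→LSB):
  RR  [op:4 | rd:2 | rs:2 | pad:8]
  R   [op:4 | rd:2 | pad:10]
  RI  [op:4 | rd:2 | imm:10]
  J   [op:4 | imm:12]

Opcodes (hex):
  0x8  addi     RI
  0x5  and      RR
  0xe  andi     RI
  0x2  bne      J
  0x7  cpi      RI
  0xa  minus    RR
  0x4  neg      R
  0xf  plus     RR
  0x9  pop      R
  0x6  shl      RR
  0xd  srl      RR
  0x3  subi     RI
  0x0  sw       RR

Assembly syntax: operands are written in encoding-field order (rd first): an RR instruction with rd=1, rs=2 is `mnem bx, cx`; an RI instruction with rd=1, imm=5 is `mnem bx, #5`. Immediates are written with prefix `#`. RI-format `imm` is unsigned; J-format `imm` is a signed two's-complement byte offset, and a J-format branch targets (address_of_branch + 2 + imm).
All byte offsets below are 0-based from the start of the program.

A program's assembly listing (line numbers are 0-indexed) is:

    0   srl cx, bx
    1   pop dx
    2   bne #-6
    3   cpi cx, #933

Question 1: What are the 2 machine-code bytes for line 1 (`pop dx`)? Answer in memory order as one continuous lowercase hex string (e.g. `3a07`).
9c00

1. pop fields op=0x9:4|rd=3:2|pad=0:10 → word 9c00h → 9c 00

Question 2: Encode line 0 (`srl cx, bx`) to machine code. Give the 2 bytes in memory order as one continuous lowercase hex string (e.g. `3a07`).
d900

L0: srl op=0xd:4|rd=2:2|rs=1:2|pad=0:8 ⇒ 0xd900 ⇒ big d9 00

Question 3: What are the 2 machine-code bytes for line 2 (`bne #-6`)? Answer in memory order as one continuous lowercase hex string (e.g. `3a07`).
2. bne fields op=0x2:4|imm=-6:12 → word 2ffah → 2f fa

2ffa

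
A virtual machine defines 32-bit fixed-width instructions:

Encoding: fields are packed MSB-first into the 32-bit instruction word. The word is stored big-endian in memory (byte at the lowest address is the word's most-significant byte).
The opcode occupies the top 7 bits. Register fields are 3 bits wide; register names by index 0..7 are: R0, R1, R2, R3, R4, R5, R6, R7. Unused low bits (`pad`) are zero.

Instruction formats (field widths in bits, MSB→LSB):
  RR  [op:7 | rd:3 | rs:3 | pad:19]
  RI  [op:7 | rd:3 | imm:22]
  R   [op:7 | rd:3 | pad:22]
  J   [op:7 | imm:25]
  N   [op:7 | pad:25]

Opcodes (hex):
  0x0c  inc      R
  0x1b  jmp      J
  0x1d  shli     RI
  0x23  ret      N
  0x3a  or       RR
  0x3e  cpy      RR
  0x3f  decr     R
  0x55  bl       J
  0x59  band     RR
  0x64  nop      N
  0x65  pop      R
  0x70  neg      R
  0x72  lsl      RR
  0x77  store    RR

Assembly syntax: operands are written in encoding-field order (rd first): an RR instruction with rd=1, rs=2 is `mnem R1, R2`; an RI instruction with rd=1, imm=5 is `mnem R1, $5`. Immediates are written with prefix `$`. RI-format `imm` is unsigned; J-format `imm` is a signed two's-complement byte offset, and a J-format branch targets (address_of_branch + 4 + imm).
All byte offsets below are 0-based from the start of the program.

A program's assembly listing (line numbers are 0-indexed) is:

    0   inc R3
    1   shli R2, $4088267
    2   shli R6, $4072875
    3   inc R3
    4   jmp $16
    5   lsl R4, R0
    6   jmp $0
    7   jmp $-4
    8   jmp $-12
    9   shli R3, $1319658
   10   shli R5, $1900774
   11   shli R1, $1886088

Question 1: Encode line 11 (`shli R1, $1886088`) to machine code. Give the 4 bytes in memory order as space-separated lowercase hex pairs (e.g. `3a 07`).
3a 5c c7 88

line 11 (shli): pack op=0x1d:7|rd=1:3|imm=1886088:22 = 0x3a5cc788; big→ 3a 5c c7 88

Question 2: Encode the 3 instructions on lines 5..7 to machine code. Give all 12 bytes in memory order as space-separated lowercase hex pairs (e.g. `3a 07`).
5. lsl fields op=0x72:7|rd=4:3|rs=0:3|pad=0:19 → word e5000000h → e5 00 00 00
6. jmp fields op=0x1b:7|imm=0:25 → word 36000000h → 36 00 00 00
7. jmp fields op=0x1b:7|imm=-4:25 → word 37fffffch → 37 ff ff fc

e5 00 00 00 36 00 00 00 37 ff ff fc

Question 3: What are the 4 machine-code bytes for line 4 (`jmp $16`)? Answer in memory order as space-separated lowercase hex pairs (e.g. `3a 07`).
L4: jmp op=0x1b:7|imm=16:25 ⇒ 0x36000010 ⇒ big 36 00 00 10

36 00 00 10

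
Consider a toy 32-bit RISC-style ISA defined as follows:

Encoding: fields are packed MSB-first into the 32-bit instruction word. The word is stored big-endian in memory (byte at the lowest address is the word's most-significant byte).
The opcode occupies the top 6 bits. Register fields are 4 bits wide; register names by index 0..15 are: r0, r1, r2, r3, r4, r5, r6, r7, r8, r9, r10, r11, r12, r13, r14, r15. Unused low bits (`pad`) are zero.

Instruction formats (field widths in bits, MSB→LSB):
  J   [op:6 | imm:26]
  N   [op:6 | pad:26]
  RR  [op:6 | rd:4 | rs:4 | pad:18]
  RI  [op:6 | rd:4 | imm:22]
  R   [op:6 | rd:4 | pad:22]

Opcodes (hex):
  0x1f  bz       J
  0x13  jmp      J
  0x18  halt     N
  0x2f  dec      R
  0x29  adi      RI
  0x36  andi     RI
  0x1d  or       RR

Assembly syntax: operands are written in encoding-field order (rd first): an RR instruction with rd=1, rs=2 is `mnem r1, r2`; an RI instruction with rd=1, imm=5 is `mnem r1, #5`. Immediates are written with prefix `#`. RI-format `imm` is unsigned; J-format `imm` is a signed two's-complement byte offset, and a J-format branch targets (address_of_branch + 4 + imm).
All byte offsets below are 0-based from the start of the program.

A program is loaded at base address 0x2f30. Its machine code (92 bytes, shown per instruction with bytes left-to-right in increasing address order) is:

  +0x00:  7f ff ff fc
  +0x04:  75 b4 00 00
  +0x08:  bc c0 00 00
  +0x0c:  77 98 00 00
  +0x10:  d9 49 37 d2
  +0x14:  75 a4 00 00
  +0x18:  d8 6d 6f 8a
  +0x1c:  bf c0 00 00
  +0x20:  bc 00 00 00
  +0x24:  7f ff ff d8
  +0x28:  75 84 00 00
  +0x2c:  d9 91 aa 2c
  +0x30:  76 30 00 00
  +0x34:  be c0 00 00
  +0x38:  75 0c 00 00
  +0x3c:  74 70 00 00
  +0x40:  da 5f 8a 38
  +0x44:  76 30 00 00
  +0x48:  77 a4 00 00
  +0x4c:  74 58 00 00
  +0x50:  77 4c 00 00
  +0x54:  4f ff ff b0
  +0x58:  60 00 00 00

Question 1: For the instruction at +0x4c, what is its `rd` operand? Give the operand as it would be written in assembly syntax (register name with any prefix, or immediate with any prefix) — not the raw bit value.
r1

[4c] 74 58 00 00 → 0x74580000
  op=0x74580000>>26=0x1d ⇒ or (RR)
  [25:22] rd=1 = r1
  [21:18] rs=6 = r6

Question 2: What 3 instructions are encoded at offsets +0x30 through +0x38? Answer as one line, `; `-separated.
or r8, r12; dec r11; or r4, r3

[30] 76 30 00 00 → 0x76300000
  opcode bits[31:26]=0x1d: or/RR
  [25:22] rd=8 = r8
  [21:18] rs=12 = r12
[34] be c0 00 00 → 0xbec00000
  opcode bits[31:26]=0x2f: dec/R
  [25:22] rd=11 = r11
[38] 75 0c 00 00 → 0x750c0000
  opcode bits[31:26]=0x1d: or/RR
  [25:22] rd=4 = r4
  [21:18] rs=3 = r3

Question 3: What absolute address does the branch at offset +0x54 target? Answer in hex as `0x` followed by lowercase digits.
off 0x54: read 4f ff ff b0 as big → 0x4fffffb0
  opcode bits[31:26]=0x13: jmp/J
  imm: (w>>0)&0x3ffffff=0x3ffffb0 (s26→-80) → #-80
  target = base 0x2f30 + off 0x54 + 4 + imm -80 = 0x2f38

0x2f38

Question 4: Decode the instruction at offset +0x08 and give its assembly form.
dec r3

[08] bc c0 00 00 → 0xbcc00000
  opcode bits[31:26]=0x2f: dec/R
  rd: (w>>22)&0xf=0x3 → r3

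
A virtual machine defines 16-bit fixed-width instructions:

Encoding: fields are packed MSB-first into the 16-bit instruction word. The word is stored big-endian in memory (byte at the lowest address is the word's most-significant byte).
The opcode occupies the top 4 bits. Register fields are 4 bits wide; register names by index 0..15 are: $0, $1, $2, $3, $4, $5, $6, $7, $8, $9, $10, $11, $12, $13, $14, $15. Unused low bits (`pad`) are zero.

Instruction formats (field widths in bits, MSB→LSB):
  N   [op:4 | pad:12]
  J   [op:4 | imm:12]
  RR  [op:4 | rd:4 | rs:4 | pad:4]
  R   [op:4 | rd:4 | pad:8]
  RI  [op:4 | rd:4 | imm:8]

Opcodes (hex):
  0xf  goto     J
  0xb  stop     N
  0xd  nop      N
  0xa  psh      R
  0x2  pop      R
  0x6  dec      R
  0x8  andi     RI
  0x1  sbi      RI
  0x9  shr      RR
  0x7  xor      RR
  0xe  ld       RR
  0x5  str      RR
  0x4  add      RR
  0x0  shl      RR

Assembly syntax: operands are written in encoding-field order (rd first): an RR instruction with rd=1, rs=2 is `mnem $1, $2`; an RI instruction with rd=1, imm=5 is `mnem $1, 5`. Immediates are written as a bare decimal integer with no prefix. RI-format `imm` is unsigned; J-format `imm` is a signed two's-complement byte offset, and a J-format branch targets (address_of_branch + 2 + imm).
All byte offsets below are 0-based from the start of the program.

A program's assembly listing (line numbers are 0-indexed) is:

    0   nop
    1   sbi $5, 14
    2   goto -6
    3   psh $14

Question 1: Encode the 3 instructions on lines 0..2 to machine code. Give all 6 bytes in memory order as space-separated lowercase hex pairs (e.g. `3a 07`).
line 0 (nop): pack op=0xd:4|pad=0:12 = 0xd000; big→ d0 00
line 1 (sbi): pack op=0x1:4|rd=5:4|imm=14:8 = 0x150e; big→ 15 0e
line 2 (goto): pack op=0xf:4|imm=-6:12 = 0xfffa; big→ ff fa

d0 00 15 0e ff fa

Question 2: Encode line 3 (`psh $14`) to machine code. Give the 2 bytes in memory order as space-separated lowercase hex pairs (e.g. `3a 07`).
L3: psh op=0xa:4|rd=14:4|pad=0:8 ⇒ 0xae00 ⇒ big ae 00

ae 00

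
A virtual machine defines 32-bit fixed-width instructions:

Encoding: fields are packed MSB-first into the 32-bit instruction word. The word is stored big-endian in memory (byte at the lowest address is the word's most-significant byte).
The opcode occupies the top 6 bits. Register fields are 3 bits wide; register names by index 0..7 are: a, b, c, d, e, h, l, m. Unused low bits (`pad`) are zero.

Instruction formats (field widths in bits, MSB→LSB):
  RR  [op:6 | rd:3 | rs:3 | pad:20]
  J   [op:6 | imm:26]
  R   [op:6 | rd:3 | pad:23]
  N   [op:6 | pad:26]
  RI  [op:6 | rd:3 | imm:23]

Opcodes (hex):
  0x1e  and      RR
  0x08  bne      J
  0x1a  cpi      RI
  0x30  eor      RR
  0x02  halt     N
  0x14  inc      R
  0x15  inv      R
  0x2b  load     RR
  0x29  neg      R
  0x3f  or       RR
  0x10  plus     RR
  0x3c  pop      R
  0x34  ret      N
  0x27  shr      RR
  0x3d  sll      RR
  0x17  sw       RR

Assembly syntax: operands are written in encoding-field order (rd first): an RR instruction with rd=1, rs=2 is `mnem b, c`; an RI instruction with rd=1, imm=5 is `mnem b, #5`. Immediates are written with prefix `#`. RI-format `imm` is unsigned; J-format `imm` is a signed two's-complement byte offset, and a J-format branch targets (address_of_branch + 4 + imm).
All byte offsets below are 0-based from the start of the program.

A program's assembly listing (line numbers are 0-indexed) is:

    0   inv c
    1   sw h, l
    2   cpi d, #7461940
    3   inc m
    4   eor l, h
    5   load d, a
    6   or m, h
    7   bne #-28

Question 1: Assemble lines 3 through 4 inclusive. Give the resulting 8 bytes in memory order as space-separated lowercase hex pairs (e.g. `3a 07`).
53 80 00 00 c3 50 00 00

L3: inc op=0x14:6|rd=7:3|pad=0:23 ⇒ 0x53800000 ⇒ big 53 80 00 00
L4: eor op=0x30:6|rd=6:3|rs=5:3|pad=0:20 ⇒ 0xc3500000 ⇒ big c3 50 00 00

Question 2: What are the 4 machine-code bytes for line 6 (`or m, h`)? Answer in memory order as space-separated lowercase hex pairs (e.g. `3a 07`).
ff d0 00 00

6. or fields op=0x3f:6|rd=7:3|rs=5:3|pad=0:20 → word ffd00000h → ff d0 00 00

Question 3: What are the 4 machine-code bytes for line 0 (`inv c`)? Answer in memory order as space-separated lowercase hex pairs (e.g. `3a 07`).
55 00 00 00

L0: inv op=0x15:6|rd=2:3|pad=0:23 ⇒ 0x55000000 ⇒ big 55 00 00 00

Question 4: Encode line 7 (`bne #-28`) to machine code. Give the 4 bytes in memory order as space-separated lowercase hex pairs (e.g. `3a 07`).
23 ff ff e4

line 7 (bne): pack op=0x8:6|imm=-28:26 = 0x23ffffe4; big→ 23 ff ff e4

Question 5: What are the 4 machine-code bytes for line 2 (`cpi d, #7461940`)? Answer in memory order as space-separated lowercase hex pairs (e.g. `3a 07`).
line 2 (cpi): pack op=0x1a:6|rd=3:3|imm=7461940:23 = 0x69f1dc34; big→ 69 f1 dc 34

69 f1 dc 34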